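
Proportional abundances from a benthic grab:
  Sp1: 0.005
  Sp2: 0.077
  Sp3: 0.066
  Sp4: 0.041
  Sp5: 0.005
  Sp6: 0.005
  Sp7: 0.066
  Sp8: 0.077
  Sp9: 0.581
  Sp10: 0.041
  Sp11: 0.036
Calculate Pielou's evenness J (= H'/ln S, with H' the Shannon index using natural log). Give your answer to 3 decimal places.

H' = −Σ pᵢ ln pᵢ = −((-0.02649) + (-0.19742) + (-0.17939) + (-0.13096) + (-0.02649) + (-0.02649) + (-0.17939) + (-0.19742) + (-0.31549) + (-0.13096) + (-0.11967)) = 1.53019 (working shown to 5 dp, full precision carried).
With S = 11 species, ln S = 2.39790, so J = 1.53019/2.39790 = 0.63814, i.e. 0.638 to 3 decimal places.

0.638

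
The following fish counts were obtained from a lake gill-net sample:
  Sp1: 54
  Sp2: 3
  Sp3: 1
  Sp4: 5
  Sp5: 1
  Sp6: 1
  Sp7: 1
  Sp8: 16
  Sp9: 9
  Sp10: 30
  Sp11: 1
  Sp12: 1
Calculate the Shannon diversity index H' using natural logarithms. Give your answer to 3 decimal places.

1.618

Total N = 54+3+1+5+1+1+1+16+9+30+1+1 = 123, so the proportions are 0.43902, 0.02439, 0.00813, 0.04065, 0.00813, 0.00813, 0.00813, 0.13008, 0.07317, 0.2439, 0.00813, 0.00813 (working shown to 5 dp, full precision carried).
Each pᵢ ln pᵢ term: 0.43902×(-0.82320)=-0.36141, 0.02439×(-3.71357)=-0.09057, 0.00813×(-4.81218)=-0.03912, 0.04065×(-3.20275)=-0.13019, 0.00813×(-4.81218)=-0.03912, 0.00813×(-4.81218)=-0.03912, 0.00813×(-4.81218)=-0.03912, 0.13008×(-2.03960)=-0.26531, 0.07317×(-2.61496)=-0.19134, 0.2439×(-1.41099)=-0.34414, 0.00813×(-4.81218)=-0.03912, 0.00813×(-4.81218)=-0.03912.
Sum = -1.61771, so H' = 1.618.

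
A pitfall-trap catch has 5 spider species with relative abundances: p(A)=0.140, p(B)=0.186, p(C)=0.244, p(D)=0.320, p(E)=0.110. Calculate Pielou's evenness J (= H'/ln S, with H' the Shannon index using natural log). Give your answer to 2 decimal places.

0.96

H' = −Σ pᵢ ln pᵢ = −((-0.2753) + (-0.3129) + (-0.3442) + (-0.3646) + (-0.2428)) = 1.5397 (working shown to 4 dp, full precision carried).
With S = 5 species, ln S = 1.6094, so J = 1.5397/1.6094 = 0.9567, i.e. 0.96 to 2 decimal places.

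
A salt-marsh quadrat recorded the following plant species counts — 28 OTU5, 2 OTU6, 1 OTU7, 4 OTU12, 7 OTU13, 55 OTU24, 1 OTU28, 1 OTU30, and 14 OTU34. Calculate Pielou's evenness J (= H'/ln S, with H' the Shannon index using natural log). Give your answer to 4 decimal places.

0.6565

Total N = 28+2+1+4+7+55+1+1+14 = 113, so the proportions are 0.247788, 0.017699, 0.00885, 0.035398, 0.061947, 0.486726, 0.00885, 0.00885, 0.123894 (working shown to 6 dp, full precision carried).
H' = −Σ pᵢ ln pᵢ = −((-0.345709) + (-0.071402) + (-0.041835) + (-0.118269) + (-0.172304) + (-0.350469) + (-0.041835) + (-0.041835) + (-0.258731)) = 1.442391.
With S = 9 species, ln S = 2.197225, so J = 1.442391/2.197225 = 0.656460, i.e. 0.6565 to 4 decimal places.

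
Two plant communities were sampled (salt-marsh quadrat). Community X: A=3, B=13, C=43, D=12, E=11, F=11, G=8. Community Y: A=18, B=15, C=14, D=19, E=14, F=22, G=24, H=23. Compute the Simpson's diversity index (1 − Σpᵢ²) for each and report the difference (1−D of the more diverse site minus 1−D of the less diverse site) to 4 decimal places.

0.1126

Community X: N=101, proportions 0.029703, 0.128713, 0.425743, 0.118812, 0.108911, 0.108911, 0.079208, giving 1−D = 0.757181 (working shown to 6 dp, full precision carried).
Community Y: N=149, proportions 0.120805, 0.100671, 0.09396, 0.127517, 0.09396, 0.147651, 0.161074, 0.154362, giving 1−D = 0.869781.
Difference = |0.757181 − 0.869781| = 0.112600, i.e. 0.1126 to 4 decimal places.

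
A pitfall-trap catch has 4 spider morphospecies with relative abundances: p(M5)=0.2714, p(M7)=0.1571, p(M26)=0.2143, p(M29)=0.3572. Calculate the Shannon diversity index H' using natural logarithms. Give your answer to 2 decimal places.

1.34

Each pᵢ ln pᵢ term (working shown to 4 dp, full precision carried): 0.2714×(-1.3042)=-0.3539, 0.1571×(-1.8509)=-0.2908, 0.2143×(-1.5404)=-0.3301, 0.3572×(-1.0295)=-0.3677.
Sum = -1.3425, so H' = 1.34.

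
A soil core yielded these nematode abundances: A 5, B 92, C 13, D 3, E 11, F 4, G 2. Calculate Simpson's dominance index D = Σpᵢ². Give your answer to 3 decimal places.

0.521

Total N = 5+92+13+3+11+4+2 = 130, so the proportions are 0.03846, 0.70769, 0.1, 0.02308, 0.08462, 0.03077, 0.01538 (working shown to 5 dp, full precision carried).
D = 0.03846² + 0.70769² + 0.1² + 0.02308² + 0.08462² + 0.03077² + 0.01538² = 0.00148 + 0.50083 + 0.01000 + 0.00053 + 0.00716 + 0.00095 + 0.00024 = 0.52118.
To 3 decimal places, D = 0.521.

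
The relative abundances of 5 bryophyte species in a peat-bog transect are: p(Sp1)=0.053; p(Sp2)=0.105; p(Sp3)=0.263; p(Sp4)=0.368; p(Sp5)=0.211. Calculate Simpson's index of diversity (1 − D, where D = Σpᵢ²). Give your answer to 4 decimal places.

D = 0.053² + 0.105² + 0.263² + 0.368² + 0.211² = 0.002809 + 0.011025 + 0.069169 + 0.135424 + 0.044521 = 0.262948 (working shown to 6 dp, full precision carried).
So 1 − D = 0.737052, i.e. 0.7371 to 4 decimal places.

0.7371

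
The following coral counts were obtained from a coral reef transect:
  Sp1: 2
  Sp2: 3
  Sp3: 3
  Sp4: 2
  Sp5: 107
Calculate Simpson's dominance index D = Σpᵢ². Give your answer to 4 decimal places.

0.8383

Total N = 2+3+3+2+107 = 117, so the proportions are 0.017094, 0.025641, 0.025641, 0.017094, 0.91453 (working shown to 6 dp, full precision carried).
D = 0.017094² + 0.025641² + 0.025641² + 0.017094² + 0.91453² = 0.000292 + 0.000657 + 0.000657 + 0.000292 + 0.836365 = 0.838264.
To 4 decimal places, D = 0.8383.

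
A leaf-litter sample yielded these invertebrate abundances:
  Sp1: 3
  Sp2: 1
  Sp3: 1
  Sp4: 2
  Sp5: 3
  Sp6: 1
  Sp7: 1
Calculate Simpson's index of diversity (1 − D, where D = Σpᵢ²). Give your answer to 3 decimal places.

0.819

Total N = 3+1+1+2+3+1+1 = 12, so the proportions are 0.25, 0.08333, 0.08333, 0.16667, 0.25, 0.08333, 0.08333 (working shown to 5 dp, full precision carried).
D = 0.25² + 0.08333² + 0.08333² + 0.16667² + 0.25² + 0.08333² + 0.08333² = 0.06250 + 0.00694 + 0.00694 + 0.02778 + 0.06250 + 0.00694 + 0.00694 = 0.18056.
So 1 − D = 0.81944, i.e. 0.819 to 3 decimal places.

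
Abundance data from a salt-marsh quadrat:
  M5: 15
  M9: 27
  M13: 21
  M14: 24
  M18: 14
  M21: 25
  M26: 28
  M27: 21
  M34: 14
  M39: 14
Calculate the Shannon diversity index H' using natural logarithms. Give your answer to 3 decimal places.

2.267

Total N = 15+27+21+24+14+25+28+21+14+14 = 203, so the proportions are 0.07389, 0.133, 0.10345, 0.11823, 0.06897, 0.12315, 0.13793, 0.10345, 0.06897, 0.06897 (working shown to 5 dp, full precision carried).
Each pᵢ ln pᵢ term: 0.07389×(-2.60516)=-0.19250, 0.133×(-2.01737)=-0.26832, 0.10345×(-2.26868)=-0.23469, 0.11823×(-2.13515)=-0.25243, 0.06897×(-2.67415)=-0.18442, 0.12315×(-2.09433)=-0.25792, 0.13793×(-1.98100)=-0.27324, 0.10345×(-2.26868)=-0.23469, 0.06897×(-2.67415)=-0.18442, 0.06897×(-2.67415)=-0.18442.
Sum = -2.26707, so H' = 2.267.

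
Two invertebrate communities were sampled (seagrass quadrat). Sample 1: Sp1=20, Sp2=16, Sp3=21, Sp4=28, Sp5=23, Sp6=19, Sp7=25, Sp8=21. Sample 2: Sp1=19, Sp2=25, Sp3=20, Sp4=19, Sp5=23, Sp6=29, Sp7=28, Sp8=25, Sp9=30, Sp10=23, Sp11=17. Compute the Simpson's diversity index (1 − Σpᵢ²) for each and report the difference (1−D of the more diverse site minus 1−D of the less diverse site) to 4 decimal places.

0.0344

Sample 1: N=173, proportions 0.115607, 0.092486, 0.121387, 0.16185, 0.132948, 0.109827, 0.144509, 0.121387, giving 1−D = 0.871797 (working shown to 6 dp, full precision carried).
Sample 2: N=258, proportions 0.073643, 0.096899, 0.077519, 0.073643, 0.089147, 0.112403, 0.108527, 0.096899, 0.116279, 0.089147, 0.065891, giving 1−D = 0.906196.
Difference = |0.871797 − 0.906196| = 0.034399, i.e. 0.0344 to 4 decimal places.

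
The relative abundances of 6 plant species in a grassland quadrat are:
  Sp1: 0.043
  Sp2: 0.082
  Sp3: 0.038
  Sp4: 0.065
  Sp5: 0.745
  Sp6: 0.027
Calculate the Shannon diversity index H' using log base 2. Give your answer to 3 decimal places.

Each pᵢ log₂ pᵢ term (working shown to 5 dp, full precision carried): 0.043×(-4.53952)=-0.19520, 0.082×(-3.60823)=-0.29588, 0.038×(-4.71786)=-0.17928, 0.065×(-3.94342)=-0.25632, 0.745×(-0.42469)=-0.31639, 0.027×(-5.21090)=-0.14069.
Sum = -1.38376, so H' = 1.384.

1.384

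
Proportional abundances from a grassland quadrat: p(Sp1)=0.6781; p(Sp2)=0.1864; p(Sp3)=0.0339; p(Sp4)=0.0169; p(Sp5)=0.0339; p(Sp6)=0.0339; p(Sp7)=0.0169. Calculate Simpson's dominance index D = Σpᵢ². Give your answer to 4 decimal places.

D = 0.6781² + 0.1864² + 0.0339² + 0.0169² + 0.0339² + 0.0339² + 0.0169² = 0.459820 + 0.034745 + 0.001149 + 0.000286 + 0.001149 + 0.001149 + 0.000286 = 0.498583 (working shown to 6 dp, full precision carried).
To 4 decimal places, D = 0.4986.

0.4986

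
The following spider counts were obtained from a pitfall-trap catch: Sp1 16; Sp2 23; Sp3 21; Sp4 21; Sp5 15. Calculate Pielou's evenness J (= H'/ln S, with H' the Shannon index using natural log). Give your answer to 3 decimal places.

Total N = 16+23+21+21+15 = 96, so the proportions are 0.16667, 0.23958, 0.21875, 0.21875, 0.15625 (working shown to 5 dp, full precision carried).
H' = −Σ pᵢ ln pᵢ = −((-0.29863) + (-0.34233) + (-0.33246) + (-0.33246) + (-0.29005)) = 1.59593.
With S = 5 species, ln S = 1.60944, so J = 1.59593/1.60944 = 0.99160, i.e. 0.992 to 3 decimal places.

0.992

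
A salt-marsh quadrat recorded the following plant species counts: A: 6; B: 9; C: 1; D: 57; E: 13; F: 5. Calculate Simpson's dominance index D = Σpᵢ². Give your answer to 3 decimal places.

0.430

Total N = 6+9+1+57+13+5 = 91, so the proportions are 0.06593, 0.0989, 0.01099, 0.62637, 0.14286, 0.05495 (working shown to 5 dp, full precision carried).
D = 0.06593² + 0.0989² + 0.01099² + 0.62637² + 0.14286² + 0.05495² = 0.00435 + 0.00978 + 0.00012 + 0.39234 + 0.02041 + 0.00302 = 0.43002.
To 3 decimal places, D = 0.430.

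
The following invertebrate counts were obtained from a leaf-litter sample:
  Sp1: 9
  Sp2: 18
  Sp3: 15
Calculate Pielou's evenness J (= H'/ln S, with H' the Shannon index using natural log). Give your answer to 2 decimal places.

Total N = 9+18+15 = 42, so the proportions are 0.2143, 0.4286, 0.3571 (working shown to 4 dp, full precision carried).
H' = −Σ pᵢ ln pᵢ = −((-0.3301) + (-0.3631) + (-0.3677)) = 1.0609.
With S = 3 species, ln S = 1.0986, so J = 1.0609/1.0986 = 0.9657, i.e. 0.97 to 2 decimal places.

0.97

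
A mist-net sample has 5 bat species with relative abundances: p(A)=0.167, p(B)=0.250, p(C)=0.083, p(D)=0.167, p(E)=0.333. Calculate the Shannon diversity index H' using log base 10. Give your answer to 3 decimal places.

Each pᵢ log₁₀ pᵢ term (working shown to 5 dp, full precision carried): 0.167×(-0.77728)=-0.12981, 0.25×(-0.60206)=-0.15051, 0.083×(-1.08092)=-0.08972, 0.167×(-0.77728)=-0.12981, 0.333×(-0.47756)=-0.15903.
Sum = -0.65887, so H' = 0.659.

0.659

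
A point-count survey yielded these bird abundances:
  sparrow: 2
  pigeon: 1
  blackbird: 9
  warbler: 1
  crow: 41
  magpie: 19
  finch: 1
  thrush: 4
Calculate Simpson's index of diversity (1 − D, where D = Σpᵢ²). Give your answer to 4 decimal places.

Total N = 2+1+9+1+41+19+1+4 = 78, so the proportions are 0.025641, 0.012821, 0.115385, 0.012821, 0.525641, 0.24359, 0.012821, 0.051282 (working shown to 6 dp, full precision carried).
D = 0.025641² + 0.012821² + 0.115385² + 0.012821² + 0.525641² + 0.24359² + 0.012821² + 0.051282² = 0.000657 + 0.000164 + 0.013314 + 0.000164 + 0.276298 + 0.059336 + 0.000164 + 0.002630 = 0.352728.
So 1 − D = 0.647272, i.e. 0.6473 to 4 decimal places.

0.6473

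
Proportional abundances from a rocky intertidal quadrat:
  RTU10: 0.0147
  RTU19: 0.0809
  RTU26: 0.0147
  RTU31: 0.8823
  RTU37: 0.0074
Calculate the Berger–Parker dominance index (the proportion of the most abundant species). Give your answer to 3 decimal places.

The largest proportion is 0.8823, i.e. d = 0.882 to 3 decimal places.

0.882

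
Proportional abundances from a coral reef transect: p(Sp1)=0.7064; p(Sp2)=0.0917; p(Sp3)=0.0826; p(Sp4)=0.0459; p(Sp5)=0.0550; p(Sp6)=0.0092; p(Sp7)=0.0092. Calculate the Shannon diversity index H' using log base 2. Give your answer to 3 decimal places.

1.526

Each pᵢ log₂ pᵢ term (working shown to 5 dp, full precision carried): 0.7064×(-0.50144)=-0.35422, 0.0917×(-3.44693)=-0.31608, 0.0826×(-3.59771)=-0.29717, 0.0459×(-4.44536)=-0.20404, 0.055×(-4.18442)=-0.23014, 0.0092×(-6.76415)=-0.06223, 0.0092×(-6.76415)=-0.06223.
Sum = -1.52612, so H' = 1.526.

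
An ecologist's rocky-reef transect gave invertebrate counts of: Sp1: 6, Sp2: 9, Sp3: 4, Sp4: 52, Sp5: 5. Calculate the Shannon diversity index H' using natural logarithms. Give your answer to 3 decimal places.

1.047

Total N = 6+9+4+52+5 = 76, so the proportions are 0.07895, 0.11842, 0.05263, 0.68421, 0.06579 (working shown to 5 dp, full precision carried).
Each pᵢ ln pᵢ term: 0.07895×(-2.53897)=-0.20045, 0.11842×(-2.13351)=-0.25265, 0.05263×(-2.94444)=-0.15497, 0.68421×(-0.37949)=-0.25965, 0.06579×(-2.72130)=-0.17903.
Sum = -1.04675, so H' = 1.047.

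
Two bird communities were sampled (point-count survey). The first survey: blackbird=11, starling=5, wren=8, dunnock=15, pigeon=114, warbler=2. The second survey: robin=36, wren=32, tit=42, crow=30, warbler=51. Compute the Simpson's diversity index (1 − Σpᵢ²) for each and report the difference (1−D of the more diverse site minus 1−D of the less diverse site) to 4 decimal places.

0.3513

The first survey: N=155, proportions 0.070968, 0.032258, 0.051613, 0.096774, 0.735484, 0.012903, giving 1−D = 0.440791 (working shown to 6 dp, full precision carried).
The second survey: N=191, proportions 0.188482, 0.167539, 0.219895, 0.157068, 0.267016, giving 1−D = 0.792084.
Difference = |0.440791 − 0.792084| = 0.351293, i.e. 0.3513 to 4 decimal places.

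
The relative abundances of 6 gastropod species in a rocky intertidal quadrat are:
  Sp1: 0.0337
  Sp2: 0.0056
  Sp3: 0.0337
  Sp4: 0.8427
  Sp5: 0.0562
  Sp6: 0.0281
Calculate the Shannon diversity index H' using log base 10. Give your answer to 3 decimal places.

0.288

Each pᵢ log₁₀ pᵢ term (working shown to 5 dp, full precision carried): 0.0337×(-1.47237)=-0.04962, 0.0056×(-2.25181)=-0.01261, 0.0337×(-1.47237)=-0.04962, 0.8427×(-0.07433)=-0.06264, 0.0562×(-1.25026)=-0.07026, 0.0281×(-1.55129)=-0.04359.
Sum = -0.28834, so H' = 0.288.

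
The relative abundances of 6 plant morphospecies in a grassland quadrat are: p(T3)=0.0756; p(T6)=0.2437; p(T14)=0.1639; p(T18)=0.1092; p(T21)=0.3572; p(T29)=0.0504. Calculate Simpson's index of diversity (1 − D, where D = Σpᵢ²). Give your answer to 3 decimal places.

0.766

D = 0.0756² + 0.2437² + 0.1639² + 0.1092² + 0.3572² + 0.0504² = 0.00572 + 0.05939 + 0.02686 + 0.01192 + 0.12759 + 0.00254 = 0.23402 (working shown to 5 dp, full precision carried).
So 1 − D = 0.76598, i.e. 0.766 to 3 decimal places.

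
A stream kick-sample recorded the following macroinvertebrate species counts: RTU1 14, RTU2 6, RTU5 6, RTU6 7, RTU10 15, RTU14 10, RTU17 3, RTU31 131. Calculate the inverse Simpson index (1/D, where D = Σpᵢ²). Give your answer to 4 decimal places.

Total N = 14+6+6+7+15+10+3+131 = 192, so the proportions are 0.0729167, 0.03125, 0.03125, 0.0364583, 0.078125, 0.0520833, 0.015625, 0.6822917 (working shown to 7 dp, full precision carried).
D = 0.0729167² + 0.03125² + 0.03125² + 0.0364583² + 0.078125² + 0.0520833² + 0.015625² + 0.6822917² = 0.0053168 + 0.0009766 + 0.0009766 + 0.0013292 + 0.0061035 + 0.0027127 + 0.0002441 + 0.4655219 = 0.4831814.
So 1/D = 2.069616, i.e. 2.0696 to 4 decimal places.

2.0696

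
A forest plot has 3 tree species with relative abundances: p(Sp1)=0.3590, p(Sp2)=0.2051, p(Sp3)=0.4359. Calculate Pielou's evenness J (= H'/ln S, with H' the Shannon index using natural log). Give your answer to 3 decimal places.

0.960

H' = −Σ pᵢ ln pᵢ = −((-0.36777) + (-0.32493) + (-0.36195)) = 1.05465 (working shown to 5 dp, full precision carried).
With S = 3 species, ln S = 1.09861, so J = 1.05465/1.09861 = 0.95998, i.e. 0.960 to 3 decimal places.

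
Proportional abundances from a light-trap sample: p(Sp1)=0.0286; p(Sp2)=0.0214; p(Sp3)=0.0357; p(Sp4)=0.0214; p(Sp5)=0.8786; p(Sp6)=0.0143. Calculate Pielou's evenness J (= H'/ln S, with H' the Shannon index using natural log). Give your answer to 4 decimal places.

0.3123

H' = −Σ pᵢ ln pᵢ = −((-0.101654) + (-0.082269) + (-0.118974) + (-0.082269) + (-0.113713) + (-0.060739)) = 0.559620 (working shown to 6 dp, full precision carried).
With S = 6 species, ln S = 1.791759, so J = 0.559620/1.791759 = 0.312330, i.e. 0.3123 to 4 decimal places.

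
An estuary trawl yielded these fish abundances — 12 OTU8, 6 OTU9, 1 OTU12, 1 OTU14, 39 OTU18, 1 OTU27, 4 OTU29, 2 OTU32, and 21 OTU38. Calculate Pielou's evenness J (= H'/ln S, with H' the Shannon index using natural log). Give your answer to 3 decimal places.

Total N = 12+6+1+1+39+1+4+2+21 = 87, so the proportions are 0.13793, 0.06897, 0.01149, 0.01149, 0.44828, 0.01149, 0.04598, 0.02299, 0.24138 (working shown to 5 dp, full precision carried).
H' = −Σ pᵢ ln pᵢ = −((-0.27324) + (-0.18442) + (-0.05133) + (-0.05133) + (-0.35967) + (-0.05133) + (-0.14159) + (-0.08673) + (-0.34309)) = 1.54275.
With S = 9 species, ln S = 2.19722, so J = 1.54275/2.19722 = 0.70214, i.e. 0.702 to 3 decimal places.

0.702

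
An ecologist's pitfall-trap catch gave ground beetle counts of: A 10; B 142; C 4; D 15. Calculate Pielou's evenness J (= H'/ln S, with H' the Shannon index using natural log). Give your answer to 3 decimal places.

0.448

Total N = 10+142+4+15 = 171, so the proportions are 0.05848, 0.83041, 0.02339, 0.08772 (working shown to 5 dp, full precision carried).
H' = −Σ pᵢ ln pᵢ = −((-0.16603) + (-0.15432) + (-0.08784) + (-0.21347)) = 0.62167.
With S = 4 species, ln S = 1.38629, so J = 0.62167/1.38629 = 0.44844, i.e. 0.448 to 3 decimal places.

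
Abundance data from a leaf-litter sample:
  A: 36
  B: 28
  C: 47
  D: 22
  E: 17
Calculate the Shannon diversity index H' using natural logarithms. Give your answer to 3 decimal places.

1.548

Total N = 36+28+47+22+17 = 150, so the proportions are 0.24, 0.18667, 0.31333, 0.14667, 0.11333 (working shown to 5 dp, full precision carried).
Each pᵢ ln pᵢ term: 0.24×(-1.42712)=-0.34251, 0.18667×(-1.67843)=-0.31331, 0.31333×(-1.16049)=-0.36362, 0.14667×(-1.91959)=-0.28154, 0.11333×(-2.17742)=-0.24677.
Sum = -1.54775, so H' = 1.548.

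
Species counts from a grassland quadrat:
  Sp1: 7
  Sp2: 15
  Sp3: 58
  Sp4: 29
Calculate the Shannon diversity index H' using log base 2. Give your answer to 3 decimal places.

Total N = 7+15+58+29 = 109, so the proportions are 0.06422, 0.13761, 0.53211, 0.26606 (working shown to 5 dp, full precision carried).
Each pᵢ log₂ pᵢ term: 0.06422×(-3.96083)=-0.25437, 0.13761×(-2.86129)=-0.39376, 0.53211×(-0.91020)=-0.48433, 0.26606×(-1.91020)=-0.50822.
Sum = -1.64067, so H' = 1.641.

1.641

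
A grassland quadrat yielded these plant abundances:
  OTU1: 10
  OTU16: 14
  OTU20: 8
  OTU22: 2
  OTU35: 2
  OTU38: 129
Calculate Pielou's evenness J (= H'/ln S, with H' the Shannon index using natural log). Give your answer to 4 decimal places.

Total N = 10+14+8+2+2+129 = 165, so the proportions are 0.060606, 0.084848, 0.048485, 0.012121, 0.012121, 0.781818 (working shown to 6 dp, full precision carried).
H' = −Σ pᵢ ln pᵢ = −((-0.169901) + (-0.209312) + (-0.146740) + (-0.053488) + (-0.053488) + (-0.192431)) = 0.825360.
With S = 6 species, ln S = 1.791759, so J = 0.825360/1.791759 = 0.460642, i.e. 0.4606 to 4 decimal places.

0.4606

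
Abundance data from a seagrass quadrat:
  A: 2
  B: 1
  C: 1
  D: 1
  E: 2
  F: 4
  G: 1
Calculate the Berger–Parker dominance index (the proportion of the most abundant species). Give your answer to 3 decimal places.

0.333

Total N = 2+1+1+1+2+4+1 = 12, so the proportions are 0.16667, 0.08333, 0.08333, 0.08333, 0.16667, 0.33333, 0.08333 (working shown to 5 dp, full precision carried).
The largest proportion is 0.33333, i.e. d = 0.333 to 3 decimal places.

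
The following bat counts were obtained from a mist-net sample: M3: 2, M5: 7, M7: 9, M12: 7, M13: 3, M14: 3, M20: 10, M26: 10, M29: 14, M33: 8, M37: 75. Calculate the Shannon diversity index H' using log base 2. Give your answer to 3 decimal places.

Total N = 2+7+9+7+3+3+10+10+14+8+75 = 148, so the proportions are 0.01351, 0.0473, 0.06081, 0.0473, 0.02027, 0.02027, 0.06757, 0.06757, 0.09459, 0.05405, 0.50676 (working shown to 5 dp, full precision carried).
Each pᵢ log₂ pᵢ term: 0.01351×(-6.20945)=-0.08391, 0.0473×(-4.40210)=-0.20821, 0.06081×(-4.03953)=-0.24565, 0.0473×(-4.40210)=-0.20821, 0.02027×(-5.62449)=-0.11401, 0.02027×(-5.62449)=-0.11401, 0.06757×(-3.88753)=-0.26267, 0.06757×(-3.88753)=-0.26267, 0.09459×(-3.40210)=-0.32182, 0.05405×(-4.20945)=-0.22754, 0.50676×(-0.98063)=-0.49694.
Sum = -2.54564, so H' = 2.546.

2.546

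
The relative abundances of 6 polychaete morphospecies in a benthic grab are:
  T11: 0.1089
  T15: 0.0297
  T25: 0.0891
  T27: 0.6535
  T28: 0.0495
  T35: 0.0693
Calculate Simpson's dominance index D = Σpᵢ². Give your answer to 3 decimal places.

D = 0.1089² + 0.0297² + 0.0891² + 0.6535² + 0.0495² + 0.0693² = 0.01186 + 0.00088 + 0.00794 + 0.42706 + 0.00245 + 0.00480 = 0.45500 (working shown to 5 dp, full precision carried).
To 3 decimal places, D = 0.455.

0.455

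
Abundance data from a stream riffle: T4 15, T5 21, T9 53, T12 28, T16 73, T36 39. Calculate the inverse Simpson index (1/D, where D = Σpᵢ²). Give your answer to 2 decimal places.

4.72

Total N = 15+21+53+28+73+39 = 229, so the proportions are 0.065502, 0.091703, 0.231441, 0.122271, 0.318777, 0.170306 (working shown to 6 dp, full precision carried).
D = 0.065502² + 0.091703² + 0.231441² + 0.122271² + 0.318777² + 0.170306² = 0.004291 + 0.008409 + 0.053565 + 0.014950 + 0.101619 + 0.029004 = 0.211838.
So 1/D = 4.7206, i.e. 4.72 to 2 decimal places.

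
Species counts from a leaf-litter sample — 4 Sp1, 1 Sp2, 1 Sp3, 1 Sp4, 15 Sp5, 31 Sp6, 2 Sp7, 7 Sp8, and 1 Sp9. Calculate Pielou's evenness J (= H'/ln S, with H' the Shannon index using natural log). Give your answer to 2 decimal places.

Total N = 4+1+1+1+15+31+2+7+1 = 63, so the proportions are 0.0635, 0.0159, 0.0159, 0.0159, 0.2381, 0.4921, 0.0317, 0.1111, 0.0159 (working shown to 4 dp, full precision carried).
H' = −Σ pᵢ ln pᵢ = −((-0.1750) + (-0.0658) + (-0.0658) + (-0.0658) + (-0.3417) + (-0.3489) + (-0.1095) + (-0.2441) + (-0.0658)) = 1.4824.
With S = 9 species, ln S = 2.1972, so J = 1.4824/2.1972 = 0.6747, i.e. 0.67 to 2 decimal places.

0.67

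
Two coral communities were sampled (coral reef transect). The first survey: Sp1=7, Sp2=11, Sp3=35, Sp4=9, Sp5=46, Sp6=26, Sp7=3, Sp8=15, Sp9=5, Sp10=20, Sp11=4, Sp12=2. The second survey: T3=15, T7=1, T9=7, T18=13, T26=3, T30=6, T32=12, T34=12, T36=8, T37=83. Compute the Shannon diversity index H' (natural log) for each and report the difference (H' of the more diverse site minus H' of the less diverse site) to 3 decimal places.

0.457

The first survey: N=183, proportions 0.03825, 0.06011, 0.19126, 0.04918, 0.25137, 0.14208, 0.01639, 0.08197, 0.02732, 0.10929, 0.02186, 0.01093, giving H' = 2.12835 (working shown to 5 dp, full precision carried).
The second survey: N=160, proportions 0.09375, 0.00625, 0.04375, 0.08125, 0.01875, 0.0375, 0.075, 0.075, 0.05, 0.51875, giving H' = 1.67099.
Difference = |2.12835 − 1.67099| = 0.45736, i.e. 0.457 to 3 decimal places.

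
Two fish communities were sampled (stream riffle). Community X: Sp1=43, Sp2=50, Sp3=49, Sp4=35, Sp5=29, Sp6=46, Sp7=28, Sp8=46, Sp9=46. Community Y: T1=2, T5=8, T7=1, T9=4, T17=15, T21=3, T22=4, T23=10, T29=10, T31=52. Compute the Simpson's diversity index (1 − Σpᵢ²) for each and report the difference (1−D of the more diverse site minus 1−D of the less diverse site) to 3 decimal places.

Community X: N=372, proportions 0.11559, 0.13441, 0.13172, 0.09409, 0.07796, 0.12366, 0.07527, 0.12366, 0.12366, giving 1−D = 0.88476 (working shown to 5 dp, full precision carried).
Community Y: N=109, proportions 0.01835, 0.07339, 0.00917, 0.0367, 0.13761, 0.02752, 0.0367, 0.09174, 0.09174, 0.47706, giving 1−D = 0.72738.
Difference = |0.88476 − 0.72738| = 0.15738, i.e. 0.157 to 3 decimal places.

0.157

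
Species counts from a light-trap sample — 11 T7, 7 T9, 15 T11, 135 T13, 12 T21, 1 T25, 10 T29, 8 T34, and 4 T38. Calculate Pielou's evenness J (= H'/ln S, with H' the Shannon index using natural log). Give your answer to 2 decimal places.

0.58

Total N = 11+7+15+135+12+1+10+8+4 = 203, so the proportions are 0.0542, 0.0345, 0.0739, 0.665, 0.0591, 0.0049, 0.0493, 0.0394, 0.0197 (working shown to 4 dp, full precision carried).
H' = −Σ pᵢ ln pᵢ = −((-0.1580) + (-0.1161) + (-0.1925) + (-0.2713) + (-0.1672) + (-0.0262) + (-0.1483) + (-0.1274) + (-0.0774)) = 1.2844.
With S = 9 species, ln S = 2.1972, so J = 1.2844/2.1972 = 0.5845, i.e. 0.58 to 2 decimal places.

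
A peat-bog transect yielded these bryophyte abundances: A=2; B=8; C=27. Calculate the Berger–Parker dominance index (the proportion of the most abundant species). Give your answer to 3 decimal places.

0.730

Total N = 2+8+27 = 37, so the proportions are 0.05405, 0.21622, 0.72973 (working shown to 5 dp, full precision carried).
The largest proportion is 0.72973, i.e. d = 0.730 to 3 decimal places.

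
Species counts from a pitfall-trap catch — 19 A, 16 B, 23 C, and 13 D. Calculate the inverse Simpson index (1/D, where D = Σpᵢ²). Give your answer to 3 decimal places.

Total N = 19+16+23+13 = 71, so the proportions are 0.2676056, 0.2253521, 0.3239437, 0.1830986 (working shown to 7 dp, full precision carried).
D = 0.2676056² + 0.2253521² + 0.3239437² + 0.1830986² = 0.0716128 + 0.0507836 + 0.1049395 + 0.0335251 = 0.2608609.
So 1/D = 3.83346, i.e. 3.833 to 3 decimal places.

3.833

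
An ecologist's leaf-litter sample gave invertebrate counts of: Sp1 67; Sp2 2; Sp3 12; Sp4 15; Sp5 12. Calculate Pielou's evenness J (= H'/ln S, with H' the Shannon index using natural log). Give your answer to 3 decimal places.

Total N = 67+2+12+15+12 = 108, so the proportions are 0.62037, 0.01852, 0.11111, 0.13889, 0.11111 (working shown to 5 dp, full precision carried).
H' = −Σ pᵢ ln pᵢ = −((-0.29619) + (-0.07387) + (-0.24414) + (-0.27418) + (-0.24414)) = 1.13251.
With S = 5 species, ln S = 1.60944, so J = 1.13251/1.60944 = 0.70367, i.e. 0.704 to 3 decimal places.

0.704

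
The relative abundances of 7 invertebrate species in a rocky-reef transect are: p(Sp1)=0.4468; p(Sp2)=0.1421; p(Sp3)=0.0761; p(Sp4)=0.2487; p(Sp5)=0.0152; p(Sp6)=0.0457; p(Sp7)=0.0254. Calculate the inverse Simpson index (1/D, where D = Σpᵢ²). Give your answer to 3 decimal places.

3.443

D = 0.4468² + 0.1421² + 0.0761² + 0.2487² + 0.0152² + 0.0457² + 0.0254² = 0.1996302 + 0.0201924 + 0.0057912 + 0.0618517 + 0.0002310 + 0.0020885 + 0.0006452 = 0.2904302 (working shown to 7 dp, full precision carried).
So 1/D = 3.44317, i.e. 3.443 to 3 decimal places.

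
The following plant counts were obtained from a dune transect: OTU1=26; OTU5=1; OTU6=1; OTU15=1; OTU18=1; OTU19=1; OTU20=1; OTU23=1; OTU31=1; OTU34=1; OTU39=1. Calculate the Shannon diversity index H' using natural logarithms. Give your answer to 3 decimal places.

1.230

Total N = 26+1+1+1+1+1+1+1+1+1+1 = 36, so the proportions are 0.72222, 0.02778, 0.02778, 0.02778, 0.02778, 0.02778, 0.02778, 0.02778, 0.02778, 0.02778, 0.02778 (working shown to 5 dp, full precision carried).
Each pᵢ ln pᵢ term: 0.72222×(-0.32542)=-0.23503, 0.02778×(-3.58352)=-0.09954, 0.02778×(-3.58352)=-0.09954, 0.02778×(-3.58352)=-0.09954, 0.02778×(-3.58352)=-0.09954, 0.02778×(-3.58352)=-0.09954, 0.02778×(-3.58352)=-0.09954, 0.02778×(-3.58352)=-0.09954, 0.02778×(-3.58352)=-0.09954, 0.02778×(-3.58352)=-0.09954, 0.02778×(-3.58352)=-0.09954.
Sum = -1.23045, so H' = 1.230.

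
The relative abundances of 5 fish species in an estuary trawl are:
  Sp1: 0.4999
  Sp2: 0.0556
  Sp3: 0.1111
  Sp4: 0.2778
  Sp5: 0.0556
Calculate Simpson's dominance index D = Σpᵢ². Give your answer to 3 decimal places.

0.346

D = 0.4999² + 0.0556² + 0.1111² + 0.2778² + 0.0556² = 0.24990 + 0.00309 + 0.01234 + 0.07717 + 0.00309 = 0.34560 (working shown to 5 dp, full precision carried).
To 3 decimal places, D = 0.346.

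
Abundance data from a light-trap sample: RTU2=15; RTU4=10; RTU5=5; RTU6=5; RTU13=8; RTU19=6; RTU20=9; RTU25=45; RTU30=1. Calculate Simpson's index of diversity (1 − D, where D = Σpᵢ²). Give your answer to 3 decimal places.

0.761

Total N = 15+10+5+5+8+6+9+45+1 = 104, so the proportions are 0.14423, 0.09615, 0.04808, 0.04808, 0.07692, 0.05769, 0.08654, 0.43269, 0.00962 (working shown to 5 dp, full precision carried).
D = 0.14423² + 0.09615² + 0.04808² + 0.04808² + 0.07692² + 0.05769² + 0.08654² + 0.43269² + 0.00962² = 0.02080 + 0.00925 + 0.00231 + 0.00231 + 0.00592 + 0.00333 + 0.00749 + 0.18722 + 0.00009 = 0.23872.
So 1 − D = 0.76128, i.e. 0.761 to 3 decimal places.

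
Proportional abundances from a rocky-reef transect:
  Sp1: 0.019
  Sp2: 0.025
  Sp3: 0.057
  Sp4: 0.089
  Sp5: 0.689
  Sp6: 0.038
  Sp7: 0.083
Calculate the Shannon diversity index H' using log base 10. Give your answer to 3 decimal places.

Each pᵢ log₁₀ pᵢ term (working shown to 5 dp, full precision carried): 0.019×(-1.72125)=-0.03270, 0.025×(-1.60206)=-0.04005, 0.057×(-1.24413)=-0.07092, 0.089×(-1.05061)=-0.09350, 0.689×(-0.16178)=-0.11147, 0.038×(-1.42022)=-0.05397, 0.083×(-1.08092)=-0.08972.
Sum = -0.49233, so H' = 0.492.

0.492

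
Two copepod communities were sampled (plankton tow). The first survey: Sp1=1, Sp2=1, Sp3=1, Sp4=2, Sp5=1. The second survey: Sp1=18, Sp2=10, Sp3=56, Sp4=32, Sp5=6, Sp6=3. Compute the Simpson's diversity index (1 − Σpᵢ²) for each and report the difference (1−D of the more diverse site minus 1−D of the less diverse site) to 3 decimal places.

0.074

The first survey: N=6, proportions 0.166667, 0.166667, 0.166667, 0.333333, 0.166667, giving 1−D = 0.777778 (working shown to 6 dp, full precision carried).
The second survey: N=125, proportions 0.144, 0.08, 0.448, 0.256, 0.048, 0.024, giving 1−D = 0.703744.
Difference = |0.777778 − 0.703744| = 0.074034, i.e. 0.074 to 3 decimal places.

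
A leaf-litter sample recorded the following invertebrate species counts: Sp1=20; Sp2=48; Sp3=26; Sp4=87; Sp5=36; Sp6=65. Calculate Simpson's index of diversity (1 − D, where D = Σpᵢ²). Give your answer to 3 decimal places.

Total N = 20+48+26+87+36+65 = 282, so the proportions are 0.07092, 0.17021, 0.0922, 0.30851, 0.12766, 0.2305 (working shown to 5 dp, full precision carried).
D = 0.07092² + 0.17021² + 0.0922² + 0.30851² + 0.12766² + 0.2305² = 0.00503 + 0.02897 + 0.00850 + 0.09518 + 0.01630 + 0.05313 = 0.20711.
So 1 − D = 0.79289, i.e. 0.793 to 3 decimal places.

0.793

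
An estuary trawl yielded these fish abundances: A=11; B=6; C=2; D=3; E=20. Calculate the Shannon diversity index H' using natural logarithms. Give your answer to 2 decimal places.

Total N = 11+6+2+3+20 = 42, so the proportions are 0.2619, 0.1429, 0.0476, 0.0714, 0.4762 (working shown to 4 dp, full precision carried).
Each pᵢ ln pᵢ term: 0.2619×(-1.3398)=-0.3509, 0.1429×(-1.9459)=-0.2780, 0.0476×(-3.0445)=-0.1450, 0.0714×(-2.6391)=-0.1885, 0.4762×(-0.7419)=-0.3533.
Sum = -1.3157, so H' = 1.32.

1.32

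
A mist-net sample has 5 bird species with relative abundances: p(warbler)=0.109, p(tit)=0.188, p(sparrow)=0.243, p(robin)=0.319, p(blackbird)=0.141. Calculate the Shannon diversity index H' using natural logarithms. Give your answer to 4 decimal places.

Each pᵢ ln pᵢ term (working shown to 6 dp, full precision carried): 0.109×(-2.216407)=-0.241588, 0.188×(-1.671313)=-0.314207, 0.243×(-1.414694)=-0.343771, 0.319×(-1.142564)=-0.364478, 0.141×(-1.958995)=-0.276218.
Sum = -1.540262, so H' = 1.5403.

1.5403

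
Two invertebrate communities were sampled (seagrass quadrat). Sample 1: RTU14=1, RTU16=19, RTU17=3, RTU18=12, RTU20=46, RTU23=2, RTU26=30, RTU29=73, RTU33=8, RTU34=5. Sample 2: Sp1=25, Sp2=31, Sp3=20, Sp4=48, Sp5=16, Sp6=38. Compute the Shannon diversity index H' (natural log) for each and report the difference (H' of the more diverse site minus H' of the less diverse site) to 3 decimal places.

0.018

Sample 1: N=199, proportions 0.00503, 0.09548, 0.01508, 0.0603, 0.23116, 0.01005, 0.15075, 0.36683, 0.0402, 0.02513, giving H' = 1.74313 (working shown to 5 dp, full precision carried).
Sample 2: N=178, proportions 0.14045, 0.17416, 0.11236, 0.26966, 0.08989, 0.21348, giving H' = 1.72534.
Difference = |1.74313 − 1.72534| = 0.01779, i.e. 0.018 to 3 decimal places.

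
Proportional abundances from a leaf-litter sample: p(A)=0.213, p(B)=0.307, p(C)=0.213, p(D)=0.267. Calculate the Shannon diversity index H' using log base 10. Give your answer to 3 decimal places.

0.597

Each pᵢ log₁₀ pᵢ term (working shown to 5 dp, full precision carried): 0.213×(-0.67162)=-0.14306, 0.307×(-0.51286)=-0.15745, 0.213×(-0.67162)=-0.14306, 0.267×(-0.57349)=-0.15312.
Sum = -0.59668, so H' = 0.597.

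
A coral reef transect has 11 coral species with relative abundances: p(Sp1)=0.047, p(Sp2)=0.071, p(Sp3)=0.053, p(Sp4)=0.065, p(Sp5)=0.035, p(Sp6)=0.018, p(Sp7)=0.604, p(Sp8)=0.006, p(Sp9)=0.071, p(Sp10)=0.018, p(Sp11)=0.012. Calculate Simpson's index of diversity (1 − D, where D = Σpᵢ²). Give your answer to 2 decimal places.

D = 0.047² + 0.071² + 0.053² + 0.065² + 0.035² + 0.018² + 0.604² + 0.006² + 0.071² + 0.018² + 0.012² = 0.0022 + 0.0050 + 0.0028 + 0.0042 + 0.0012 + 0.0003 + 0.3648 + 0.0000 + 0.0050 + 0.0003 + 0.0001 = 0.3862 (working shown to 4 dp, full precision carried).
So 1 − D = 0.6138, i.e. 0.61 to 2 decimal places.

0.61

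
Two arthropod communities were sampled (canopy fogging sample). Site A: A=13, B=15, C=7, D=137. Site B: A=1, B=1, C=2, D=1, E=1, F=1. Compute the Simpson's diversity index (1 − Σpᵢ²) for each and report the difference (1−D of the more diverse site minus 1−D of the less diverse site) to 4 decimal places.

Site A: N=172, proportions 0.075581, 0.087209, 0.040698, 0.796512, giving 1−D = 0.350595 (working shown to 6 dp, full precision carried).
Site B: N=7, proportions 0.142857, 0.142857, 0.285714, 0.142857, 0.142857, 0.142857, giving 1−D = 0.816327.
Difference = |0.350595 − 0.816327| = 0.465732, i.e. 0.4657 to 4 decimal places.

0.4657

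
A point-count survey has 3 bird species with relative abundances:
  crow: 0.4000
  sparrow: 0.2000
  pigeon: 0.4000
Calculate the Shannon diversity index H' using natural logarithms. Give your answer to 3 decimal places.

1.055

Each pᵢ ln pᵢ term (working shown to 5 dp, full precision carried): 0.4×(-0.91629)=-0.36652, 0.2×(-1.60944)=-0.32189, 0.4×(-0.91629)=-0.36652.
Sum = -1.05492, so H' = 1.055.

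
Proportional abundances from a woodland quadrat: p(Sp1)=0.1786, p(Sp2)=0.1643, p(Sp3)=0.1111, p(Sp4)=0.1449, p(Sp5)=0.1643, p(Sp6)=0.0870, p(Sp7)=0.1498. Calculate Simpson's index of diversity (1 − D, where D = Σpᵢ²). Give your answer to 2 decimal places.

D = 0.1786² + 0.1643² + 0.1111² + 0.1449² + 0.1643² + 0.087² + 0.1498² = 0.0319 + 0.0270 + 0.0123 + 0.0210 + 0.0270 + 0.0076 + 0.0224 = 0.1492 (working shown to 4 dp, full precision carried).
So 1 − D = 0.8508, i.e. 0.85 to 2 decimal places.

0.85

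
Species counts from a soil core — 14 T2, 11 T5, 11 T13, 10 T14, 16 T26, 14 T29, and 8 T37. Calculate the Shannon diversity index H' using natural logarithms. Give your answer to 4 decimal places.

Total N = 14+11+11+10+16+14+8 = 84, so the proportions are 0.166667, 0.130952, 0.130952, 0.119048, 0.190476, 0.166667, 0.095238 (working shown to 6 dp, full precision carried).
Each pᵢ ln pᵢ term: 0.166667×(-1.791759)=-0.298627, 0.130952×(-2.032922)=-0.266216, 0.130952×(-2.032922)=-0.266216, 0.119048×(-2.128232)=-0.253361, 0.190476×(-1.658228)=-0.315853, 0.166667×(-1.791759)=-0.298627, 0.095238×(-2.351375)=-0.223941.
Sum = -1.922839, so H' = 1.9228.

1.9228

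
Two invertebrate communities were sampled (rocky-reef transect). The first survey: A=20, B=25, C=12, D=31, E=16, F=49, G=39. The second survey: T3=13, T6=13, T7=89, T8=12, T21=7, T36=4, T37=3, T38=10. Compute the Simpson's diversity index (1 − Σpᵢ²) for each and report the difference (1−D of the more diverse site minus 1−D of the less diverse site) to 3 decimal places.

The first survey: N=192, proportions 0.10417, 0.13021, 0.0625, 0.16146, 0.08333, 0.25521, 0.20312, giving 1−D = 0.82888 (working shown to 5 dp, full precision carried).
The second survey: N=151, proportions 0.08609, 0.08609, 0.5894, 0.07947, 0.04636, 0.02649, 0.01987, 0.06623, giving 1−D = 0.62383.
Difference = |0.82888 − 0.62383| = 0.20505, i.e. 0.205 to 3 decimal places.

0.205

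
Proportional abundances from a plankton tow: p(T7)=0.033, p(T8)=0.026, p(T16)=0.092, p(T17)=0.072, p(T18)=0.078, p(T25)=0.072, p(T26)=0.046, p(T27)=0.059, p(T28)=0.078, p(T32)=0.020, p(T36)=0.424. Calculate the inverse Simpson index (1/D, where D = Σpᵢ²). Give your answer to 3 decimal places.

D = 0.033² + 0.026² + 0.092² + 0.072² + 0.078² + 0.072² + 0.046² + 0.059² + 0.078² + 0.02² + 0.424² = 0.0010890 + 0.0006760 + 0.0084640 + 0.0051840 + 0.0060840 + 0.0051840 + 0.0021160 + 0.0034810 + 0.0060840 + 0.0004000 + 0.1797760 = 0.2185380 (working shown to 7 dp, full precision carried).
So 1/D = 4.57586, i.e. 4.576 to 3 decimal places.

4.576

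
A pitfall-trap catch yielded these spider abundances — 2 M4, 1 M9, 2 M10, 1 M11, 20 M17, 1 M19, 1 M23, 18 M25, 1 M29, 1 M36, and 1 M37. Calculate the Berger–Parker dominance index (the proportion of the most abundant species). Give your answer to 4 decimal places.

Total N = 2+1+2+1+20+1+1+18+1+1+1 = 49, so the proportions are 0.040816, 0.020408, 0.040816, 0.020408, 0.408163, 0.020408, 0.020408, 0.367347, 0.020408, 0.020408, 0.020408 (working shown to 6 dp, full precision carried).
The largest proportion is 0.408163, i.e. d = 0.4082 to 4 decimal places.

0.4082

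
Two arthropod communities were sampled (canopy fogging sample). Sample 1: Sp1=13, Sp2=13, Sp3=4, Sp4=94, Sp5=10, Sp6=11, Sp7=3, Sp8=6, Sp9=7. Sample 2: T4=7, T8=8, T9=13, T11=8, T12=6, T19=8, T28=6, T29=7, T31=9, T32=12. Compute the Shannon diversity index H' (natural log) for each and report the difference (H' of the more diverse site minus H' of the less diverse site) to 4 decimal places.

0.7676

Sample 1: N=161, proportions 0.0807453, 0.0807453, 0.0248447, 0.5838509, 0.0621118, 0.068323, 0.0186335, 0.0372671, 0.0434783, giving H' = 1.5014414 (working shown to 7 dp, full precision carried).
Sample 2: N=84, proportions 0.0833333, 0.0952381, 0.1547619, 0.0952381, 0.0714286, 0.0952381, 0.0714286, 0.0833333, 0.1071429, 0.1428571, giving H' = 2.2690466.
Difference = |1.5014414 − 2.2690466| = 0.7676052, i.e. 0.7676 to 4 decimal places.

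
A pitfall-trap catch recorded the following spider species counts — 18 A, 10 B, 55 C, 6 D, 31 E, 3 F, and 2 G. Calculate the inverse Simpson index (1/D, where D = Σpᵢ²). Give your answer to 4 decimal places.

3.5041

Total N = 18+10+55+6+31+3+2 = 125, so the proportions are 0.144, 0.08, 0.44, 0.048, 0.248, 0.024, 0.016 (working shown to 8 dp, full precision carried).
D = 0.144² + 0.08² + 0.44² + 0.048² + 0.248² + 0.024² + 0.016² = 0.02073600 + 0.00640000 + 0.19360000 + 0.00230400 + 0.06150400 + 0.00057600 + 0.00025600 = 0.28537600.
So 1/D = 3.504149, i.e. 3.5041 to 4 decimal places.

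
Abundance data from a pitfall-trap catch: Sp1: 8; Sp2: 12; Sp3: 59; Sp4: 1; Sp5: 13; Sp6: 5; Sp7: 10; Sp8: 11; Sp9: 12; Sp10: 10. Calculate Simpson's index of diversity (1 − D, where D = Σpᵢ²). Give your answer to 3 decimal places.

Total N = 8+12+59+1+13+5+10+11+12+10 = 141, so the proportions are 0.05674, 0.08511, 0.41844, 0.00709, 0.0922, 0.03546, 0.07092, 0.07801, 0.08511, 0.07092 (working shown to 5 dp, full precision carried).
D = 0.05674² + 0.08511² + 0.41844² + 0.00709² + 0.0922² + 0.03546² + 0.07092² + 0.07801² + 0.08511² + 0.07092² = 0.00322 + 0.00724 + 0.17509 + 0.00005 + 0.00850 + 0.00126 + 0.00503 + 0.00609 + 0.00724 + 0.00503 = 0.21875.
So 1 − D = 0.78125, i.e. 0.781 to 3 decimal places.

0.781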